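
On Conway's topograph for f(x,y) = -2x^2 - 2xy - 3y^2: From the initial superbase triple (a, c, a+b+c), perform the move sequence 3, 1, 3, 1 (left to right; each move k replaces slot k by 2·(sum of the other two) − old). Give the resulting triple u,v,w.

start (-2,-3,-7) = (f(1,0),f(0,1),f(1,1))
replace slot 3: 2·((-2)+(-3)) − (-7) = -3 → (-2,-3,-3)
replace slot 1: 2·((-3)+(-3)) − (-2) = -10 → (-10,-3,-3)
replace slot 3: 2·((-10)+(-3)) − (-3) = -23 → (-10,-3,-23)
replace slot 1: 2·((-3)+(-23)) − (-10) = -42 → (-42,-3,-23)

-42,-3,-23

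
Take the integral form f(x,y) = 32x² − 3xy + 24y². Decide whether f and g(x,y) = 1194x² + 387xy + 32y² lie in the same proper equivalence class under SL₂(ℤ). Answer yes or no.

D₁ = -3063, D₂ = -3063
f: flip: (32,-3,24)→(24,3,32)
f: reduced (well bottom): (24,3,32) with a≤c, −a<b≤a
g: flip: (1194,387,32)→(32,-387,1194)
g: translate: b→-3 (≡-387 mod 64), so (32,-387,1194)→(32,-3,24)
g: flip: (32,-3,24)→(24,3,32)
g: reduced (well bottom): (24,3,32) with a≤c, −a<b≤a
reduced forms (24, 3, 32) vs (24, 3, 32) ⇒ equivalent

yes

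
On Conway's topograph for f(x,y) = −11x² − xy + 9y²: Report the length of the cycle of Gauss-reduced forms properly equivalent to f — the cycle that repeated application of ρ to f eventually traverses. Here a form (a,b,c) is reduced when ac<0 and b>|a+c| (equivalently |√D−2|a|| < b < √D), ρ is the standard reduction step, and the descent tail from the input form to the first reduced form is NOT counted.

D = 397, ⌊√D⌋ = 19
descent: ρ → (9,19,-1)  [lands on river]
river: ρ → (-1,19,9)
river: ρ → (9,17,-3)
river: ρ → (-3,19,3)
river: ρ → (3,17,-9)
river: ρ → (-9,19,1)
river: ρ → (1,19,-9)
river: ρ → (-9,17,3)
river: ρ → (3,19,-3)
river: ρ → (-3,17,9)
ρ-cycle length = 10 (tail of 1 descent step not counted)

10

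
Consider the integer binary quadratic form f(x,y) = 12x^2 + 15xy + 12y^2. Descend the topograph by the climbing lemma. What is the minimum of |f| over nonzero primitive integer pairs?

translate: b→-9 (≡15 mod 24), so (12,15,12)→(12,-9,9)
flip: (12,-9,9)→(9,9,12)
reduced (well bottom): (9,9,12) with a≤c, −a<b≤a
well minimum = a = 9

9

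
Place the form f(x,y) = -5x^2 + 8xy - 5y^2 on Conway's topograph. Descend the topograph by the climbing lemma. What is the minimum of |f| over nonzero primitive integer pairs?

translate: b→2 (≡-8 mod 10), so (5,-8,5)→(5,2,2)
flip: (5,2,2)→(2,-2,5)
translate: b→2 (≡-2 mod 4), so (2,-2,5)→(2,2,5)
reduced (well bottom): (2,2,5) with a≤c, −a<b≤a
well minimum |f| = |-2| = 2 (negative-definite)

2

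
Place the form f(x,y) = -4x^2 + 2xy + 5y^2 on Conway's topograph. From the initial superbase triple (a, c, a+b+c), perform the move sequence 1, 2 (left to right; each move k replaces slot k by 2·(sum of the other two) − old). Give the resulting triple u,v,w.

start (-4,5,3) = (f(1,0),f(0,1),f(1,1))
replace slot 1: 2·(5+3) − (-4) = 20 → (20,5,3)
replace slot 2: 2·(20+3) − 5 = 41 → (20,41,3)

20,41,3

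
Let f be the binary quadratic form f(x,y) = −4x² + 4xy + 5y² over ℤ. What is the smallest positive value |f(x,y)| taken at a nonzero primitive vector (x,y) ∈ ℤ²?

river: ρ → (5,6,-3)
river: ρ → (-3,6,5)
river: ρ → (5,4,-4)
river: ρ → (-4,4,5)
closes: descent 0, river 4
min |a| on river = 3

3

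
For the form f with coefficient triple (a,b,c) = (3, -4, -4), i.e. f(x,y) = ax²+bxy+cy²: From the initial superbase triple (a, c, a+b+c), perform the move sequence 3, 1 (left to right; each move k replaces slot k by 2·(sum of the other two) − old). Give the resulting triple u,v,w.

start (3,-4,-5) = (f(1,0),f(0,1),f(1,1))
replace slot 3: 2·(3+(-4)) − (-5) = 3 → (3,-4,3)
replace slot 1: 2·((-4)+3) − 3 = -5 → (-5,-4,3)

-5,-4,3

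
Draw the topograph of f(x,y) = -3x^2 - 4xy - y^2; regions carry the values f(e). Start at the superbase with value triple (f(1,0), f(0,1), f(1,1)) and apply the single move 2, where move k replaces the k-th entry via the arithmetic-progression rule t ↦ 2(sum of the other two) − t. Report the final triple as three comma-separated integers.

start (-3,-1,-8) = (f(1,0),f(0,1),f(1,1))
replace slot 2: 2·((-3)+(-8)) − (-1) = -21 → (-3,-21,-8)

-3,-21,-8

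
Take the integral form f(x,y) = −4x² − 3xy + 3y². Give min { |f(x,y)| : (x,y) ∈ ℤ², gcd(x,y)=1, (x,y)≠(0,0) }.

descent: ρ → (3,3,-4)  [lands on river]
river: ρ → (-4,5,2)
river: ρ → (2,7,-1)
river: ρ → (-1,7,2)
river: ρ → (2,5,-4)
river: ρ → (-4,3,3)
closes: descent 1, river 6
min |a| on river = 1

1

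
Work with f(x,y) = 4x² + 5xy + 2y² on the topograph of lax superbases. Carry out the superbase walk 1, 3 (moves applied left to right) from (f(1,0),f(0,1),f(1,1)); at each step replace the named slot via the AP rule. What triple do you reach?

start (4,2,11) = (f(1,0),f(0,1),f(1,1))
replace slot 1: 2·(2+11) − 4 = 22 → (22,2,11)
replace slot 3: 2·(22+2) − 11 = 37 → (22,2,37)

22,2,37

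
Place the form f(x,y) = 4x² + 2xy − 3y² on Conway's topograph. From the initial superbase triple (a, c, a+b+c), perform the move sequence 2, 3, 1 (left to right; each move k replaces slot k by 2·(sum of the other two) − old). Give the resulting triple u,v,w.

start (4,-3,3) = (f(1,0),f(0,1),f(1,1))
replace slot 2: 2·(4+3) − (-3) = 17 → (4,17,3)
replace slot 3: 2·(4+17) − 3 = 39 → (4,17,39)
replace slot 1: 2·(17+39) − 4 = 108 → (108,17,39)

108,17,39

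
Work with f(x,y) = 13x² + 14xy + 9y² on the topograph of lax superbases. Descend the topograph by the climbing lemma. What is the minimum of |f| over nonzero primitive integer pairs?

translate: b→-12 (≡14 mod 26), so (13,14,9)→(13,-12,8)
flip: (13,-12,8)→(8,12,13)
translate: b→-4 (≡12 mod 16), so (8,12,13)→(8,-4,9)
reduced (well bottom): (8,-4,9) with a≤c, −a<b≤a
well minimum = a = 8

8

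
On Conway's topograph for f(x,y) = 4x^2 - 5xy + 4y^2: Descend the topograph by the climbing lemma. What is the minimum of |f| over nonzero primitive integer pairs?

translate: b→3 (≡-5 mod 8), so (4,-5,4)→(4,3,3)
flip: (4,3,3)→(3,-3,4)
translate: b→3 (≡-3 mod 6), so (3,-3,4)→(3,3,4)
reduced (well bottom): (3,3,4) with a≤c, −a<b≤a
well minimum = a = 3

3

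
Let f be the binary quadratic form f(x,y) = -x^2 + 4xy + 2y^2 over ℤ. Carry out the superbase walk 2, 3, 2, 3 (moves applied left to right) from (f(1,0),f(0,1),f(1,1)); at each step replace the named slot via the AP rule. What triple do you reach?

start (-1,2,5) = (f(1,0),f(0,1),f(1,1))
replace slot 2: 2·((-1)+5) − 2 = 6 → (-1,6,5)
replace slot 3: 2·((-1)+6) − 5 = 5 → (-1,6,5)
replace slot 2: 2·((-1)+5) − 6 = 2 → (-1,2,5)
replace slot 3: 2·((-1)+2) − 5 = -3 → (-1,2,-3)

-1,2,-3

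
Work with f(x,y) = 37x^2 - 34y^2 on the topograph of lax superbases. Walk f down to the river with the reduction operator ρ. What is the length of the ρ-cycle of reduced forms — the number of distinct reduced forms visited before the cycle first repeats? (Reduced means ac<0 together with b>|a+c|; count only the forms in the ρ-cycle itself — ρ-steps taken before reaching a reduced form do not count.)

D = 5032, ⌊√D⌋ = 70
descent: ρ → (-34,68,3)  [lands on river]
river: ρ → (3,70,-11)
river: ρ → (-11,62,27)
river: ρ → (27,46,-27)
river: ρ → (-27,62,11)
river: ρ → (11,70,-3)
river: ρ → (-3,68,34)
river: ρ → (34,68,-3)
river: ρ → (-3,70,11)
river: ρ → (11,62,-27)
river: ρ → (-27,46,27)
river: ρ → (27,62,-11)
river: ρ → (-11,70,3)
river: ρ → (3,68,-34)
ρ-cycle length = 14 (tail of 1 descent step not counted)

14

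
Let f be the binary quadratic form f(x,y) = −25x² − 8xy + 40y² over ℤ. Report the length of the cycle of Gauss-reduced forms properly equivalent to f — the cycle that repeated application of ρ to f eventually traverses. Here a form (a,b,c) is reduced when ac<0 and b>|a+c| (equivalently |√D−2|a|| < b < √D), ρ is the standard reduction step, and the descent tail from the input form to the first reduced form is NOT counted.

D = 4064, ⌊√D⌋ = 63
descent: ρ → (40,8,-25)
descent: ρ → (-25,42,23)  [lands on river]
river: ρ → (23,50,-17)
river: ρ → (-17,52,20)
river: ρ → (20,28,-41)
river: ρ → (-41,54,7)
river: ρ → (7,58,-25)
ρ-cycle length = 6 (tail of 2 descent steps not counted)

6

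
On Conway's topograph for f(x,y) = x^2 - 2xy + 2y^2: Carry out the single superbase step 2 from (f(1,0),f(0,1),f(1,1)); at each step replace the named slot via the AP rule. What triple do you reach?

start (1,2,1) = (f(1,0),f(0,1),f(1,1))
replace slot 2: 2·(1+1) − 2 = 2 → (1,2,1)

1,2,1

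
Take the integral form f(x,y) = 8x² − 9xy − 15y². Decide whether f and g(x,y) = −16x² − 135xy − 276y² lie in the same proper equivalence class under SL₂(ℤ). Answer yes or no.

D₁ = 561, D₂ = 561
river cycle of f (length 10): (-15, 9, 8), (8, 23, -1), (-1, 23, 8), (8, 9, -15), (-15, 21, 2), (2, 23, -4), (-4, 17, 17), (17, 17, -4), (-4, 23, 2), (2, 21, -15)
river cycle of g (length 10): (8, 23, -1), (-1, 23, 8), (8, 9, -15), (-15, 21, 2), (2, 23, -4), (-4, 17, 17), (17, 17, -4), (-4, 23, 2), (2, 21, -15), (-15, 9, 8)
cycles coincide ⇒ equivalent

yes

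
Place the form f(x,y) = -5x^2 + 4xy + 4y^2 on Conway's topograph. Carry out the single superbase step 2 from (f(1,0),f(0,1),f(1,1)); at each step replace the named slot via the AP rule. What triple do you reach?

start (-5,4,3) = (f(1,0),f(0,1),f(1,1))
replace slot 2: 2·((-5)+3) − 4 = -8 → (-5,-8,3)

-5,-8,3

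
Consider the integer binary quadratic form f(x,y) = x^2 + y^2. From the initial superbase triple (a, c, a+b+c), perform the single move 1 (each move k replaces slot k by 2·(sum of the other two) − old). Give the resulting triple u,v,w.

start (1,1,2) = (f(1,0),f(0,1),f(1,1))
replace slot 1: 2·(1+2) − 1 = 5 → (5,1,2)

5,1,2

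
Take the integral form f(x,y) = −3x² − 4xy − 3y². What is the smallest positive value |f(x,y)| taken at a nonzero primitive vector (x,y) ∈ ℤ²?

translate: b→-2 (≡4 mod 6), so (3,4,3)→(3,-2,2)
flip: (3,-2,2)→(2,2,3)
reduced (well bottom): (2,2,3) with a≤c, −a<b≤a
well minimum |f| = |-2| = 2 (negative-definite)

2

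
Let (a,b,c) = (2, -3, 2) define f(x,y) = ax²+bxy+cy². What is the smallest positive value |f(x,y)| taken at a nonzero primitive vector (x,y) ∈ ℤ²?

translate: b→1 (≡-3 mod 4), so (2,-3,2)→(2,1,1)
flip: (2,1,1)→(1,-1,2)
translate: b→1 (≡-1 mod 2), so (1,-1,2)→(1,1,2)
reduced (well bottom): (1,1,2) with a≤c, −a<b≤a
well minimum = a = 1

1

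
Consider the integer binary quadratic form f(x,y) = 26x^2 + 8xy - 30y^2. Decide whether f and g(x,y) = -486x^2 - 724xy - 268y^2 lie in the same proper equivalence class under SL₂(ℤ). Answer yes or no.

D₁ = 3184, D₂ = 3184
river cycle of f (length 20): (-30, 52, 4), (4, 52, -30), (-30, 8, 26), (26, 44, -12), (-12, 52, 10), (10, 48, -22), (-22, 40, 18), (18, 32, -30), (-30, 28, 20), (20, 52, -6), … (10 more)
river cycle of g (length 20): (-30, 52, 4), (4, 52, -30), (-30, 8, 26), (26, 44, -12), (-12, 52, 10), (10, 48, -22), (-22, 40, 18), (18, 32, -30), (-30, 28, 20), (20, 52, -6), … (10 more)
cycles coincide ⇒ equivalent

yes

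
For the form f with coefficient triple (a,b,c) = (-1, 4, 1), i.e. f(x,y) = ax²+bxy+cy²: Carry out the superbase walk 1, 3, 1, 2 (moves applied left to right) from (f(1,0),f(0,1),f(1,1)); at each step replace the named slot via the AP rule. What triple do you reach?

start (-1,1,4) = (f(1,0),f(0,1),f(1,1))
replace slot 1: 2·(1+4) − (-1) = 11 → (11,1,4)
replace slot 3: 2·(11+1) − 4 = 20 → (11,1,20)
replace slot 1: 2·(1+20) − 11 = 31 → (31,1,20)
replace slot 2: 2·(31+20) − 1 = 101 → (31,101,20)

31,101,20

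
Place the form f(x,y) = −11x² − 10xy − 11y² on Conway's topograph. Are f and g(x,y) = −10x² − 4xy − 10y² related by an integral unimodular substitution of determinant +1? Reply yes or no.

D₁ = -384, D₂ = -384
f is negative-definite; reduce −f:
−f: reduced (well bottom): (11,10,11) with a≤c, −a<b≤a
flip sign back: reduced form of f is (-11,-10,-11)
g is negative-definite; reduce −g:
−g: reduced (well bottom): (10,4,10) with a≤c, −a<b≤a
flip sign back: reduced form of g is (-10,-4,-10)
reduced forms (-11, -10, -11) vs (-10, -4, -10) ⇒ inequivalent

no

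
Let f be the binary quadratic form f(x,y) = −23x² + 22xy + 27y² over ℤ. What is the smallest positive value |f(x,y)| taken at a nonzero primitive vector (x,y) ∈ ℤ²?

river: ρ → (27,32,-18)
river: ρ → (-18,40,19)
river: ρ → (19,36,-22)
river: ρ → (-22,52,3)
river: ρ → (3,50,-39)
river: ρ → (-39,28,14)
river: ρ → (14,28,-39)
river: ρ → (-39,50,3)
river: ρ → (3,52,-22)
river: ρ → (-22,36,19)
river: ρ → (19,40,-18)
river: ρ → (-18,32,27)
river: ρ → (27,22,-23)
river: ρ → (-23,24,26)
river: ρ → (26,28,-21)
river: ρ → (-21,14,33)
river: ρ → (33,52,-2)
river: ρ → (-2,52,33)
river: ρ → (33,14,-21)
river: ρ → (-21,28,26)
river: ρ → (26,24,-23)
river: ρ → (-23,22,27)
closes: descent 0, river 22
min |a| on river = 2

2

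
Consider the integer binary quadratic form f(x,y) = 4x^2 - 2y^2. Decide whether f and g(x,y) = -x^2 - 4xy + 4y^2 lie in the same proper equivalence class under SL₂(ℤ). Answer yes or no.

D₁ = 32, D₂ = 32
river cycle of f (length 2): (-2, 4, 2), (2, 4, -2)
river cycle of g (length 2): (4, 4, -1), (-1, 4, 4)
cycles differ ⇒ inequivalent

no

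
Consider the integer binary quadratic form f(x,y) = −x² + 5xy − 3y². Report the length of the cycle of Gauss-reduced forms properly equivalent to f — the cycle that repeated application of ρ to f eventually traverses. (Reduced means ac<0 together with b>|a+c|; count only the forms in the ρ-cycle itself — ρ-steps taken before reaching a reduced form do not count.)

D = 13, ⌊√D⌋ = 3
descent: ρ → (-3,1,1)
descent: ρ → (1,3,-1)  [lands on river]
river: ρ → (-1,3,1)
ρ-cycle length = 2 (tail of 2 descent steps not counted)

2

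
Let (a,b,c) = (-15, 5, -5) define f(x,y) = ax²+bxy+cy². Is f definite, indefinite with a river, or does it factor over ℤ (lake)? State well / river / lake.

D = b²−4ac = 5² − 4·(-15)·(-5) = -275
D < 0 ⇒ definite ⇒ every region one sign ⇒ single well

well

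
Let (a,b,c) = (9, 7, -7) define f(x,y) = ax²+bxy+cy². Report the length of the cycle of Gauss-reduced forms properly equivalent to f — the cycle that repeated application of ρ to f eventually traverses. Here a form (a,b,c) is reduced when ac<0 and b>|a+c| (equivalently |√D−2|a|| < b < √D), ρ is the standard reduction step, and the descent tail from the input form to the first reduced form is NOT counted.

D = 301, ⌊√D⌋ = 17
river: ρ → (-7,7,9)
river: ρ → (9,11,-5)
river: ρ → (-5,9,11)
river: ρ → (11,13,-3)
river: ρ → (-3,17,1)
river: ρ → (1,17,-3)
river: ρ → (-3,13,11)
river: ρ → (11,9,-5)
river: ρ → (-5,11,9)
river: ρ → (9,7,-7)
ρ-cycle length = 10 (tail of 0 descent steps not counted)

10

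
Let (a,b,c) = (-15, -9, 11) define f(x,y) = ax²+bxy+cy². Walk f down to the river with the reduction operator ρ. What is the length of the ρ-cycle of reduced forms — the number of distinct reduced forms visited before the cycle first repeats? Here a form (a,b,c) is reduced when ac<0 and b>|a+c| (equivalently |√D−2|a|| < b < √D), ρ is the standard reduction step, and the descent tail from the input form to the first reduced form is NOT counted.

D = 741, ⌊√D⌋ = 27
descent: ρ → (11,9,-15)  [lands on river]
river: ρ → (-15,21,5)
river: ρ → (5,19,-19)
river: ρ → (-19,19,5)
river: ρ → (5,21,-15)
river: ρ → (-15,9,11)
river: ρ → (11,13,-13)
river: ρ → (-13,13,11)
ρ-cycle length = 8 (tail of 1 descent step not counted)

8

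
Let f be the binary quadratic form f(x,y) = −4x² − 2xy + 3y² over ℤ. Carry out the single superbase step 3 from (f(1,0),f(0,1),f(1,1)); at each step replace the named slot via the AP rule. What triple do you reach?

start (-4,3,-3) = (f(1,0),f(0,1),f(1,1))
replace slot 3: 2·((-4)+3) − (-3) = 1 → (-4,3,1)

-4,3,1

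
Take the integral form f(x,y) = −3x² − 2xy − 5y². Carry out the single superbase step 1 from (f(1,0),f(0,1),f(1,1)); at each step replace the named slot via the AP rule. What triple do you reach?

start (-3,-5,-10) = (f(1,0),f(0,1),f(1,1))
replace slot 1: 2·((-5)+(-10)) − (-3) = -27 → (-27,-5,-10)

-27,-5,-10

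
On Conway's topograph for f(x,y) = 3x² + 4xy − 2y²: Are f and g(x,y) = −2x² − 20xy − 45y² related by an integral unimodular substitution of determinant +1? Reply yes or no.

D₁ = 40, D₂ = 40
river cycle of f (length 6): (-2, 4, 3), (3, 2, -3), (-3, 4, 2), (2, 4, -3), (-3, 2, 3), (3, 4, -2)
river cycle of g (length 6): (-2, 4, 3), (3, 2, -3), (-3, 4, 2), (2, 4, -3), (-3, 2, 3), (3, 4, -2)
cycles coincide ⇒ equivalent

yes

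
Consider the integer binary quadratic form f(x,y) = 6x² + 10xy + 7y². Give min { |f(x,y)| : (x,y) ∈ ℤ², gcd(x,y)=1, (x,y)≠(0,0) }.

translate: b→-2 (≡10 mod 12), so (6,10,7)→(6,-2,3)
flip: (6,-2,3)→(3,2,6)
reduced (well bottom): (3,2,6) with a≤c, −a<b≤a
well minimum = a = 3

3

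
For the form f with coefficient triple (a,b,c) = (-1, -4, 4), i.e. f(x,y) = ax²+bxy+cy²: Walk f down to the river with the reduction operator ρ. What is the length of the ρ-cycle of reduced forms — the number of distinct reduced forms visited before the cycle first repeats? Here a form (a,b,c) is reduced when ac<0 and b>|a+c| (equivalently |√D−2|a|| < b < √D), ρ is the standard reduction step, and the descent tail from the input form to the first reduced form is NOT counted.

D = 32, ⌊√D⌋ = 5
descent: ρ → (4,4,-1)  [lands on river]
river: ρ → (-1,4,4)
ρ-cycle length = 2 (tail of 1 descent step not counted)

2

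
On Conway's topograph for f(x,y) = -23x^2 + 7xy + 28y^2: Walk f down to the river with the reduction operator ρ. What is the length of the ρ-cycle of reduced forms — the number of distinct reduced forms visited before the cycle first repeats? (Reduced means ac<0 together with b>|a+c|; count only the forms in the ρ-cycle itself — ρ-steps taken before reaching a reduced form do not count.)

D = 2625, ⌊√D⌋ = 51
river: ρ → (28,49,-2)
river: ρ → (-2,51,3)
river: ρ → (3,51,-2)
river: ρ → (-2,49,28)
river: ρ → (28,7,-23)
river: ρ → (-23,39,12)
river: ρ → (12,33,-32)
river: ρ → (-32,31,13)
river: ρ → (13,47,-8)
river: ρ → (-8,49,7)
river: ρ → (7,49,-8)
river: ρ → (-8,47,13)
river: ρ → (13,31,-32)
river: ρ → (-32,33,12)
river: ρ → (12,39,-23)
river: ρ → (-23,7,28)
ρ-cycle length = 16 (tail of 0 descent steps not counted)

16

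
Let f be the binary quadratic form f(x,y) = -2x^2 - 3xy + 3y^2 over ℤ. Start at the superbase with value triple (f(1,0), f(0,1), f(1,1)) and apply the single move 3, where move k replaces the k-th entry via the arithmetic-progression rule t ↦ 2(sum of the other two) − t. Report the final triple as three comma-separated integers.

start (-2,3,-2) = (f(1,0),f(0,1),f(1,1))
replace slot 3: 2·((-2)+3) − (-2) = 4 → (-2,3,4)

-2,3,4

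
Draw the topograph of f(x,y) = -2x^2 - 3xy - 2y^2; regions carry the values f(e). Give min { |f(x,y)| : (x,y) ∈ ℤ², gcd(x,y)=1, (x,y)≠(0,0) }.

translate: b→-1 (≡3 mod 4), so (2,3,2)→(2,-1,1)
flip: (2,-1,1)→(1,1,2)
reduced (well bottom): (1,1,2) with a≤c, −a<b≤a
well minimum |f| = |-1| = 1 (negative-definite)

1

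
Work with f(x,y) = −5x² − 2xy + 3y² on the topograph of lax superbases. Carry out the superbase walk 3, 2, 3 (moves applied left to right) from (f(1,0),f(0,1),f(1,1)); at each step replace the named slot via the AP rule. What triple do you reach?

start (-5,3,-4) = (f(1,0),f(0,1),f(1,1))
replace slot 3: 2·((-5)+3) − (-4) = 0 → (-5,3,0)
replace slot 2: 2·((-5)+0) − 3 = -13 → (-5,-13,0)
replace slot 3: 2·((-5)+(-13)) − 0 = -36 → (-5,-13,-36)

-5,-13,-36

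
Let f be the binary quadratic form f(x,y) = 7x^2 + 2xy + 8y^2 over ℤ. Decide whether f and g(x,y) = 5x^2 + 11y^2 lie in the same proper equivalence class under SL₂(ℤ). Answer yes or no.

D₁ = -220, D₂ = -220
f: reduced (well bottom): (7,2,8) with a≤c, −a<b≤a
g: reduced (well bottom): (5,0,11) with a≤c, −a<b≤a
reduced forms (7, 2, 8) vs (5, 0, 11) ⇒ inequivalent

no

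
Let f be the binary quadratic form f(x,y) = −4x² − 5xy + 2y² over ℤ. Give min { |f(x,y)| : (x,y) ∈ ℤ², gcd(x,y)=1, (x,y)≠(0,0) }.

descent: ρ → (2,5,-4)  [lands on river]
river: ρ → (-4,3,3)
river: ρ → (3,3,-4)
river: ρ → (-4,5,2)
river: ρ → (2,7,-1)
river: ρ → (-1,7,2)
closes: descent 1, river 6
min |a| on river = 1

1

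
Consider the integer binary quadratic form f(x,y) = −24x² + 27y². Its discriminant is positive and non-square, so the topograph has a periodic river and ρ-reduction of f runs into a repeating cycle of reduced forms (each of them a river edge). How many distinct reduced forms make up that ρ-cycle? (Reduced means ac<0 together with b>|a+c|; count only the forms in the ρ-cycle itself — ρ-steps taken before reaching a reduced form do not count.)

D = 2592, ⌊√D⌋ = 50
descent: ρ → (27,0,-24)
descent: ρ → (-24,48,3)  [lands on river]
river: ρ → (3,48,-24)
ρ-cycle length = 2 (tail of 2 descent steps not counted)

2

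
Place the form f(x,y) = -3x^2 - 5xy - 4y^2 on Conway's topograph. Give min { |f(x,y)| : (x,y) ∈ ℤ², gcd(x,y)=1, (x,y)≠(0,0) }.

translate: b→-1 (≡5 mod 6), so (3,5,4)→(3,-1,2)
flip: (3,-1,2)→(2,1,3)
reduced (well bottom): (2,1,3) with a≤c, −a<b≤a
well minimum |f| = |-2| = 2 (negative-definite)

2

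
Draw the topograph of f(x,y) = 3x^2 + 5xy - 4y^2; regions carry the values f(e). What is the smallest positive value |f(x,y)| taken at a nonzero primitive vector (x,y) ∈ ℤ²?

river: ρ → (-4,3,4)
river: ρ → (4,5,-3)
river: ρ → (-3,7,2)
river: ρ → (2,5,-6)
river: ρ → (-6,7,1)
river: ρ → (1,7,-6)
river: ρ → (-6,5,2)
river: ρ → (2,7,-3)
river: ρ → (-3,5,4)
river: ρ → (4,3,-4)
river: ρ → (-4,5,3)
river: ρ → (3,7,-2)
river: ρ → (-2,5,6)
river: ρ → (6,7,-1)
river: ρ → (-1,7,6)
river: ρ → (6,5,-2)
river: ρ → (-2,7,3)
river: ρ → (3,5,-4)
closes: descent 0, river 18
min |a| on river = 1

1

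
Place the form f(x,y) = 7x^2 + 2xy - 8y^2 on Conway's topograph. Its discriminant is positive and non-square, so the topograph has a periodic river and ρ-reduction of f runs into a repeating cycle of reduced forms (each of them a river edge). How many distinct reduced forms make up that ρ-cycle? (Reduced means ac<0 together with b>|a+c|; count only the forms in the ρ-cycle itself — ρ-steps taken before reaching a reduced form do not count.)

D = 228, ⌊√D⌋ = 15
river: ρ → (-8,14,1)
river: ρ → (1,14,-8)
river: ρ → (-8,2,7)
river: ρ → (7,12,-3)
river: ρ → (-3,12,7)
river: ρ → (7,2,-8)
ρ-cycle length = 6 (tail of 0 descent steps not counted)

6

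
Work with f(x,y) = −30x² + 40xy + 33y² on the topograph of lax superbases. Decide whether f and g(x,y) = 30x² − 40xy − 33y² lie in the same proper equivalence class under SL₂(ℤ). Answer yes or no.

D₁ = 5560, D₂ = 5560
river cycle of f (length 34): (33, 26, -37), (-37, 48, 22), (22, 40, -45), (-45, 50, 17), (17, 52, -42), (-42, 32, 27), (27, 22, -47), (-47, 72, 2), (2, 72, -47), (-47, 22, 27), … (24 more)
river cycle of g (length 34): (-33, 40, 30), (30, 20, -43), (-43, 66, 7), (7, 74, -3), (-3, 70, 55), (55, 40, -18), (-18, 68, 13), (13, 62, -33), (-33, 70, 5), (5, 70, -33), … (24 more)
cycles differ ⇒ inequivalent

no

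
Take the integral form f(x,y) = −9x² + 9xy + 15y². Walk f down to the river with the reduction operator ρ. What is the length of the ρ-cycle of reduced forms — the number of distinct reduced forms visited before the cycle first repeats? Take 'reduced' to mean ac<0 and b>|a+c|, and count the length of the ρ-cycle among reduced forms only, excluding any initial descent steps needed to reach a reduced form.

D = 621, ⌊√D⌋ = 24
river: ρ → (15,21,-3)
river: ρ → (-3,21,15)
river: ρ → (15,9,-9)
river: ρ → (-9,9,15)
ρ-cycle length = 4 (tail of 0 descent steps not counted)

4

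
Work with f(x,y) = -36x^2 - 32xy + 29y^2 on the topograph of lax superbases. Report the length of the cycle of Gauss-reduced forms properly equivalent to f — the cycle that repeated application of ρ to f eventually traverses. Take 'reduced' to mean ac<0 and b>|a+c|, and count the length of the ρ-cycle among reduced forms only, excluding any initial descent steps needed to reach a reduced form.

D = 5200, ⌊√D⌋ = 72
descent: ρ → (29,32,-36)  [lands on river]
river: ρ → (-36,40,25)
river: ρ → (25,60,-16)
river: ρ → (-16,68,9)
river: ρ → (9,58,-51)
river: ρ → (-51,44,16)
river: ρ → (16,52,-39)
river: ρ → (-39,26,29)
ρ-cycle length = 8 (tail of 1 descent step not counted)

8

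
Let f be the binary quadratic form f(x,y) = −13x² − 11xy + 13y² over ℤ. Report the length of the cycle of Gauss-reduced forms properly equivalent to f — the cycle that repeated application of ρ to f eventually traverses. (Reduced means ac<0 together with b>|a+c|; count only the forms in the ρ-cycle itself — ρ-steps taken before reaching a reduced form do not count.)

D = 797, ⌊√D⌋ = 28
descent: ρ → (13,11,-13)  [lands on river]
river: ρ → (-13,15,11)
river: ρ → (11,7,-17)
river: ρ → (-17,27,1)
river: ρ → (1,27,-17)
river: ρ → (-17,7,11)
river: ρ → (11,15,-13)
river: ρ → (-13,11,13)
river: ρ → (13,15,-11)
river: ρ → (-11,7,17)
river: ρ → (17,27,-1)
river: ρ → (-1,27,17)
river: ρ → (17,7,-11)
river: ρ → (-11,15,13)
ρ-cycle length = 14 (tail of 1 descent step not counted)

14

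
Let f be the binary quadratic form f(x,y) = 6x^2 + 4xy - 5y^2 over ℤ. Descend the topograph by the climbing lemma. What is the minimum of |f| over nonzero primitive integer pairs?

river: ρ → (-5,6,5)
river: ρ → (5,4,-6)
river: ρ → (-6,8,3)
river: ρ → (3,10,-3)
river: ρ → (-3,8,6)
river: ρ → (6,4,-5)
closes: descent 0, river 6
min |a| on river = 3

3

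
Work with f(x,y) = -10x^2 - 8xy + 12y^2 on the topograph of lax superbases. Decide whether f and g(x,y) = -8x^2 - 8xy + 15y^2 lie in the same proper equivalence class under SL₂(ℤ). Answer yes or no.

D₁ = 544, D₂ = 544
river cycle of f (length 6): (12, 8, -10), (-10, 12, 10), (10, 8, -12), (-12, 16, 6), (6, 20, -6), (-6, 16, 12)
river cycle of g (length 4): (15, 8, -8), (-8, 8, 15), (15, 22, -1), (-1, 22, 15)
cycles differ ⇒ inequivalent

no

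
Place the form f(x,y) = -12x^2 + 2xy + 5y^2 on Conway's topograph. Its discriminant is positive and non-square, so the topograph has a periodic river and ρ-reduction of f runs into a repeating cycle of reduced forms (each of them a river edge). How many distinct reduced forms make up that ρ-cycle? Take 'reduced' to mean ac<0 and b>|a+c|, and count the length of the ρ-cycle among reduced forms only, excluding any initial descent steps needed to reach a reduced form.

D = 244, ⌊√D⌋ = 15
descent: ρ → (5,8,-9)  [lands on river]
river: ρ → (-9,10,4)
river: ρ → (4,14,-3)
river: ρ → (-3,10,12)
river: ρ → (12,14,-1)
river: ρ → (-1,14,12)
river: ρ → (12,10,-3)
river: ρ → (-3,14,4)
river: ρ → (4,10,-9)
river: ρ → (-9,8,5)
river: ρ → (5,12,-5)
river: ρ → (-5,8,9)
river: ρ → (9,10,-4)
river: ρ → (-4,14,3)
river: ρ → (3,10,-12)
river: ρ → (-12,14,1)
river: ρ → (1,14,-12)
river: ρ → (-12,10,3)
river: ρ → (3,14,-4)
river: ρ → (-4,10,9)
river: ρ → (9,8,-5)
river: ρ → (-5,12,5)
ρ-cycle length = 22 (tail of 1 descent step not counted)

22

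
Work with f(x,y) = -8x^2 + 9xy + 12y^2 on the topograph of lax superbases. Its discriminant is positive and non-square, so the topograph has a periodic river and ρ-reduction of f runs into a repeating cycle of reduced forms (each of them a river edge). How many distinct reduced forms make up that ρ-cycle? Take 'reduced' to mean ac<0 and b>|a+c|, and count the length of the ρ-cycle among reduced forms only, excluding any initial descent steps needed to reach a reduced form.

D = 465, ⌊√D⌋ = 21
river: ρ → (12,15,-5)
river: ρ → (-5,15,12)
river: ρ → (12,9,-8)
river: ρ → (-8,7,13)
river: ρ → (13,19,-2)
river: ρ → (-2,21,3)
river: ρ → (3,21,-2)
river: ρ → (-2,19,13)
river: ρ → (13,7,-8)
river: ρ → (-8,9,12)
ρ-cycle length = 10 (tail of 0 descent steps not counted)

10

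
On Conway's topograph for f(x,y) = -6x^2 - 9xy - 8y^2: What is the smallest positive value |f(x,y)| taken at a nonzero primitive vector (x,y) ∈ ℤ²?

translate: b→-3 (≡9 mod 12), so (6,9,8)→(6,-3,5)
flip: (6,-3,5)→(5,3,6)
reduced (well bottom): (5,3,6) with a≤c, −a<b≤a
well minimum |f| = |-5| = 5 (negative-definite)

5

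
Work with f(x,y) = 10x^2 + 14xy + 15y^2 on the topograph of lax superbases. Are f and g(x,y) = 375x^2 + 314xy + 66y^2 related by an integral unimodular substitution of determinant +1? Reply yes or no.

D₁ = -404, D₂ = -404
f: translate: b→-6 (≡14 mod 20), so (10,14,15)→(10,-6,11)
f: reduced (well bottom): (10,-6,11) with a≤c, −a<b≤a
g: flip: (375,314,66)→(66,-314,375)
g: translate: b→-50 (≡-314 mod 132), so (66,-314,375)→(66,-50,11)
g: flip: (66,-50,11)→(11,50,66)
g: translate: b→6 (≡50 mod 22), so (11,50,66)→(11,6,10)
g: flip: (11,6,10)→(10,-6,11)
g: reduced (well bottom): (10,-6,11) with a≤c, −a<b≤a
reduced forms (10, -6, 11) vs (10, -6, 11) ⇒ equivalent

yes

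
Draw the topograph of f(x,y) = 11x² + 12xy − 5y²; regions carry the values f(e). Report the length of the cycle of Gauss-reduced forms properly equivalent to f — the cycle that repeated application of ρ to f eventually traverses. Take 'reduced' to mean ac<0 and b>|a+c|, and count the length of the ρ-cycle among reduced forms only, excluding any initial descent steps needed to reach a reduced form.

D = 364, ⌊√D⌋ = 19
river: ρ → (-5,18,2)
river: ρ → (2,18,-5)
river: ρ → (-5,12,11)
river: ρ → (11,10,-6)
river: ρ → (-6,14,7)
river: ρ → (7,14,-6)
river: ρ → (-6,10,11)
river: ρ → (11,12,-5)
ρ-cycle length = 8 (tail of 0 descent steps not counted)

8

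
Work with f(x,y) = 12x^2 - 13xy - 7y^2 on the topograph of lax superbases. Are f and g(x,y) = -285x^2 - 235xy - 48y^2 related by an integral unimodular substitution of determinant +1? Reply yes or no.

D₁ = 505, D₂ = 505
river cycle of f (length 8): (-7, 13, 12), (12, 11, -8), (-8, 21, 2), (2, 19, -18), (-18, 17, 3), (3, 19, -12), (-12, 5, 10), (10, 15, -7)
river cycle of g (length 8): (-7, 13, 12), (12, 11, -8), (-8, 21, 2), (2, 19, -18), (-18, 17, 3), (3, 19, -12), (-12, 5, 10), (10, 15, -7)
cycles coincide ⇒ equivalent

yes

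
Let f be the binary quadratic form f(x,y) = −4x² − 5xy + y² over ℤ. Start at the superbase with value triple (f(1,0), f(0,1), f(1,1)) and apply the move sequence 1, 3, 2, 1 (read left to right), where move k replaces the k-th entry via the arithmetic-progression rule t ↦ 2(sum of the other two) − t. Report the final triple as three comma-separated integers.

start (-4,1,-8) = (f(1,0),f(0,1),f(1,1))
replace slot 1: 2·(1+(-8)) − (-4) = -10 → (-10,1,-8)
replace slot 3: 2·((-10)+1) − (-8) = -10 → (-10,1,-10)
replace slot 2: 2·((-10)+(-10)) − 1 = -41 → (-10,-41,-10)
replace slot 1: 2·((-41)+(-10)) − (-10) = -92 → (-92,-41,-10)

-92,-41,-10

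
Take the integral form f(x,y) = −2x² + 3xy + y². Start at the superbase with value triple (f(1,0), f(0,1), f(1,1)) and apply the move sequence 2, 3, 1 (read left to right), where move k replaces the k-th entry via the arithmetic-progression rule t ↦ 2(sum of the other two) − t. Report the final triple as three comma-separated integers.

start (-2,1,2) = (f(1,0),f(0,1),f(1,1))
replace slot 2: 2·((-2)+2) − 1 = -1 → (-2,-1,2)
replace slot 3: 2·((-2)+(-1)) − 2 = -8 → (-2,-1,-8)
replace slot 1: 2·((-1)+(-8)) − (-2) = -16 → (-16,-1,-8)

-16,-1,-8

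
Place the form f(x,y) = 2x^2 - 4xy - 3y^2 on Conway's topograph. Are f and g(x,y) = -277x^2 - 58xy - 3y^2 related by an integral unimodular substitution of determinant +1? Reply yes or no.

D₁ = 40, D₂ = 40
river cycle of f (length 6): (-3, 4, 2), (2, 4, -3), (-3, 2, 3), (3, 4, -2), (-2, 4, 3), (3, 2, -3)
river cycle of g (length 6): (-3, 4, 2), (2, 4, -3), (-3, 2, 3), (3, 4, -2), (-2, 4, 3), (3, 2, -3)
cycles coincide ⇒ equivalent

yes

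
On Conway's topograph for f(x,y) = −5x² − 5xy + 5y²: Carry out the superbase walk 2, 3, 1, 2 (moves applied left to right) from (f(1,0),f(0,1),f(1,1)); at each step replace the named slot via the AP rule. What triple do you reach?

start (-5,5,-5) = (f(1,0),f(0,1),f(1,1))
replace slot 2: 2·((-5)+(-5)) − 5 = -25 → (-5,-25,-5)
replace slot 3: 2·((-5)+(-25)) − (-5) = -55 → (-5,-25,-55)
replace slot 1: 2·((-25)+(-55)) − (-5) = -155 → (-155,-25,-55)
replace slot 2: 2·((-155)+(-55)) − (-25) = -395 → (-155,-395,-55)

-155,-395,-55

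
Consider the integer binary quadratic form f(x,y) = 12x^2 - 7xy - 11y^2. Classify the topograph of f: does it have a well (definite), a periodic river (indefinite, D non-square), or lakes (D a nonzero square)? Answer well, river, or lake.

D = b²−4ac = (-7)² − 4·12·(-11) = 577
D > 0 non-square ⇒ indefinite ⇒ periodic river

river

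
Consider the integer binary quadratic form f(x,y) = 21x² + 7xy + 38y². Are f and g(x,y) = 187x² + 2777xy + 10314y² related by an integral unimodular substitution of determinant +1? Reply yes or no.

D₁ = -3143, D₂ = -3143
f: reduced (well bottom): (21,7,38) with a≤c, −a<b≤a
g: translate: b→159 (≡2777 mod 374), so (187,2777,10314)→(187,159,38)
g: flip: (187,159,38)→(38,-159,187)
g: translate: b→-7 (≡-159 mod 76), so (38,-159,187)→(38,-7,21)
g: flip: (38,-7,21)→(21,7,38)
g: reduced (well bottom): (21,7,38) with a≤c, −a<b≤a
reduced forms (21, 7, 38) vs (21, 7, 38) ⇒ equivalent

yes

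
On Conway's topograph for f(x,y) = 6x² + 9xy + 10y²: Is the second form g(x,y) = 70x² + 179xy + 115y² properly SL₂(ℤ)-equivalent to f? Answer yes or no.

D₁ = -159, D₂ = -159
f: translate: b→-3 (≡9 mod 12), so (6,9,10)→(6,-3,7)
f: reduced (well bottom): (6,-3,7) with a≤c, −a<b≤a
g: translate: b→39 (≡179 mod 140), so (70,179,115)→(70,39,6)
g: flip: (70,39,6)→(6,-39,70)
g: translate: b→-3 (≡-39 mod 12), so (6,-39,70)→(6,-3,7)
g: reduced (well bottom): (6,-3,7) with a≤c, −a<b≤a
reduced forms (6, -3, 7) vs (6, -3, 7) ⇒ equivalent

yes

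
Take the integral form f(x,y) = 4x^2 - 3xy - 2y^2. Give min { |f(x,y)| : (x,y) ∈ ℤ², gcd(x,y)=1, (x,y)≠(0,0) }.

descent: ρ → (-2,3,4)  [lands on river]
river: ρ → (4,5,-1)
river: ρ → (-1,5,4)
river: ρ → (4,3,-2)
river: ρ → (-2,5,2)
river: ρ → (2,3,-4)
river: ρ → (-4,5,1)
river: ρ → (1,5,-4)
river: ρ → (-4,3,2)
river: ρ → (2,5,-2)
closes: descent 1, river 10
min |a| on river = 1

1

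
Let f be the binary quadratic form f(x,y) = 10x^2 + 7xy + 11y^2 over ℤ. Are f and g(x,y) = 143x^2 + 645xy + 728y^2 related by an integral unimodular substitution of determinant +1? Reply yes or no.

D₁ = -391, D₂ = -391
f: reduced (well bottom): (10,7,11) with a≤c, −a<b≤a
g: translate: b→73 (≡645 mod 286), so (143,645,728)→(143,73,10)
g: flip: (143,73,10)→(10,-73,143)
g: translate: b→7 (≡-73 mod 20), so (10,-73,143)→(10,7,11)
g: reduced (well bottom): (10,7,11) with a≤c, −a<b≤a
reduced forms (10, 7, 11) vs (10, 7, 11) ⇒ equivalent

yes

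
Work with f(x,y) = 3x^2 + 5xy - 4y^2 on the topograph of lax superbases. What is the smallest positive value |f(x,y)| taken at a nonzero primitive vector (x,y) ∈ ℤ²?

river: ρ → (-4,3,4)
river: ρ → (4,5,-3)
river: ρ → (-3,7,2)
river: ρ → (2,5,-6)
river: ρ → (-6,7,1)
river: ρ → (1,7,-6)
river: ρ → (-6,5,2)
river: ρ → (2,7,-3)
river: ρ → (-3,5,4)
river: ρ → (4,3,-4)
river: ρ → (-4,5,3)
river: ρ → (3,7,-2)
river: ρ → (-2,5,6)
river: ρ → (6,7,-1)
river: ρ → (-1,7,6)
river: ρ → (6,5,-2)
river: ρ → (-2,7,3)
river: ρ → (3,5,-4)
closes: descent 0, river 18
min |a| on river = 1

1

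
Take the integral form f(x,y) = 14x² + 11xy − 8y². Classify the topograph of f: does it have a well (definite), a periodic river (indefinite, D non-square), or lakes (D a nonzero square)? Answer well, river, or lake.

D = b²−4ac = 11² − 4·14·(-8) = 569
D > 0 non-square ⇒ indefinite ⇒ periodic river

river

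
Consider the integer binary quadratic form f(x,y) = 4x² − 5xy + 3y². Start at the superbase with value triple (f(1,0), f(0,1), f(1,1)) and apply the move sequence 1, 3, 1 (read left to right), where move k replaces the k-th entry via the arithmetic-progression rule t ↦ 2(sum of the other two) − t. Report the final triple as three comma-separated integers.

start (4,3,2) = (f(1,0),f(0,1),f(1,1))
replace slot 1: 2·(3+2) − 4 = 6 → (6,3,2)
replace slot 3: 2·(6+3) − 2 = 16 → (6,3,16)
replace slot 1: 2·(3+16) − 6 = 32 → (32,3,16)

32,3,16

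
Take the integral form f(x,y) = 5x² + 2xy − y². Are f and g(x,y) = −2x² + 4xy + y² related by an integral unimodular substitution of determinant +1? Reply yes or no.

D₁ = 24, D₂ = 24
river cycle of f (length 2): (-1, 4, 2), (2, 4, -1)
river cycle of g (length 2): (1, 4, -2), (-2, 4, 1)
cycles differ ⇒ inequivalent

no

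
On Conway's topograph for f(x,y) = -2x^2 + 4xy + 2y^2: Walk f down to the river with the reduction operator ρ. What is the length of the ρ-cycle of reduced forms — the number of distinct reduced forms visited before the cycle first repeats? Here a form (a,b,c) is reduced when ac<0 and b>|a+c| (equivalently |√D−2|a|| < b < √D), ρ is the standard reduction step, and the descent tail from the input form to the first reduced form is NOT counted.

D = 32, ⌊√D⌋ = 5
river: ρ → (2,4,-2)
river: ρ → (-2,4,2)
ρ-cycle length = 2 (tail of 0 descent steps not counted)

2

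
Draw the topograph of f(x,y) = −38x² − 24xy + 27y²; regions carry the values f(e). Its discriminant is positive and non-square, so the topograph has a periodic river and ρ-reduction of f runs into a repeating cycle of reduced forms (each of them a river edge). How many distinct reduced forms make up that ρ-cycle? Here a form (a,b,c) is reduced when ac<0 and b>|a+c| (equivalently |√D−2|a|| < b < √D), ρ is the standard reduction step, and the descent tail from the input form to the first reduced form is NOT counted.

D = 4680, ⌊√D⌋ = 68
descent: ρ → (27,24,-38)  [lands on river]
river: ρ → (-38,52,13)
river: ρ → (13,52,-38)
river: ρ → (-38,24,27)
river: ρ → (27,30,-35)
river: ρ → (-35,40,22)
river: ρ → (22,48,-27)
river: ρ → (-27,60,10)
river: ρ → (10,60,-27)
river: ρ → (-27,48,22)
river: ρ → (22,40,-35)
river: ρ → (-35,30,27)
ρ-cycle length = 12 (tail of 1 descent step not counted)

12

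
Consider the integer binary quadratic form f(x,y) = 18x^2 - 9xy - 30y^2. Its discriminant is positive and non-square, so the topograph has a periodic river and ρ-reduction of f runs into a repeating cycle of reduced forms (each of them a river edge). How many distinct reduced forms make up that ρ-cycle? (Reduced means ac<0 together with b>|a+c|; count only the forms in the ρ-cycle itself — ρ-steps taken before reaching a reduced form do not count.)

D = 2241, ⌊√D⌋ = 47
descent: ρ → (-30,9,18)
descent: ρ → (18,27,-21)  [lands on river]
river: ρ → (-21,15,24)
river: ρ → (24,33,-12)
river: ρ → (-12,39,15)
river: ρ → (15,21,-30)
river: ρ → (-30,39,6)
river: ρ → (6,45,-9)
river: ρ → (-9,45,6)
river: ρ → (6,39,-30)
river: ρ → (-30,21,15)
river: ρ → (15,39,-12)
river: ρ → (-12,33,24)
river: ρ → (24,15,-21)
river: ρ → (-21,27,18)
river: ρ → (18,45,-3)
river: ρ → (-3,45,18)
ρ-cycle length = 16 (tail of 2 descent steps not counted)

16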